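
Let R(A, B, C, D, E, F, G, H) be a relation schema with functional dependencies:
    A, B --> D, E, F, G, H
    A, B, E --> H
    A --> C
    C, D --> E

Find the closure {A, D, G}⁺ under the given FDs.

{A, C, D, E, G}

Start with {A, D, G}.
A --> C applies; add {C} → now {A, C, D, G}.
C, D --> E applies; add {E} → now {A, C, D, E, G}.
No further FD applies.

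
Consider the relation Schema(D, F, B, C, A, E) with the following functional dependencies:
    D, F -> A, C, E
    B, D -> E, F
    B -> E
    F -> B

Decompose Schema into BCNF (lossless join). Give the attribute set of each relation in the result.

{A, C, D, F}; {B, E}; {B, F}

Candidate keys of the original relation: {B, D}, {D, F}.
{A, B, C, D, E, F}: {B} determines {B, E} here but is not a superkey — split on B -> E, giving {B, E} and {A, B, C, D, F}.
{B, E} has no BCNF violation.
{A, B, C, D, F}: {F} determines {B, F} here but is not a superkey — split on F -> B, giving {B, F} and {A, C, D, F}.
{B, F} has no BCNF violation.
{A, C, D, F} has no BCNF violation.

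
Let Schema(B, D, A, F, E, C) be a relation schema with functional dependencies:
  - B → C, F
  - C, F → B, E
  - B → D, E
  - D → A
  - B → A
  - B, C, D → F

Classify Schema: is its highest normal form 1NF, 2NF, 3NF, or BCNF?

Candidate keys: {B}, {C, F}. Prime attributes: {B, C, F}.
D → A breaks BCNF: {D}⁺ = {A, D}, so {D} is not a superkey.
Because {A} is non-prime and the left side of D → A is not a superkey, the relation is not in 3NF.
Checking every proper subset of each key, none determines a non-prime attribute — 2NF is satisfied.

2NF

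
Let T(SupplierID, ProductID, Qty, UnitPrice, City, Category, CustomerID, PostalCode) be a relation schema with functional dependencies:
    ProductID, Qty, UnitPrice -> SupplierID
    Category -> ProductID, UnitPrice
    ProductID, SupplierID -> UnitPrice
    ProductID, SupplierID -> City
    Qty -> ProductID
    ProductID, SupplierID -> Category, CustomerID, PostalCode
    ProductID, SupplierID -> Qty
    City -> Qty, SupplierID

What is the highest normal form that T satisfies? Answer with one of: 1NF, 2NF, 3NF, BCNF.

3NF

Candidate keys: {Category, Qty}, {Category, SupplierID}, {City}, {ProductID, SupplierID}, {Qty, SupplierID}, {Qty, UnitPrice}. Prime attributes: {Category, City, ProductID, Qty, SupplierID, UnitPrice}.
Category -> ProductID, UnitPrice breaks BCNF: {Category}⁺ = {Category, ProductID, UnitPrice}, so {Category} is not a superkey.
Since {ProductID, UnitPrice} ⊆ prime attributes and every other non-superkey FD also has a prime right side, the schema is in 3NF.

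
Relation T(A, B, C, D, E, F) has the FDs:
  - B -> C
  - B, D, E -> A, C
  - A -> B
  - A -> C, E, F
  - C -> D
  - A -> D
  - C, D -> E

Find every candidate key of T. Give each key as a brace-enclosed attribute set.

{A}, {B}

{A} is a candidate key since {A}⁺ = {A, B, C, D, E, F} covers every attribute.
{B} is a candidate key since {B}⁺ = {A, B, C, D, E, F} covers every attribute.
Any other superkey properly contains one of these, so there are no further candidate keys.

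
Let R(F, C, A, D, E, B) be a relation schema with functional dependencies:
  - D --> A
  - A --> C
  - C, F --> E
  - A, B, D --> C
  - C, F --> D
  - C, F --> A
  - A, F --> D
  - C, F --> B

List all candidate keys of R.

{F} never appears on the right of any FD, so every key must include it.
Closure of {A, F} is {A, B, C, D, E, F}, the whole schema; {A, F} is a candidate key.
Closure of {C, F} is {A, B, C, D, E, F}, the whole schema; {C, F} is a candidate key.
Closure of {D, F} is {A, B, C, D, E, F}, the whole schema; {D, F} is a candidate key.
These are minimal and exhaustive — every other superkey contains one of them.

{A, F}, {C, F}, {D, F}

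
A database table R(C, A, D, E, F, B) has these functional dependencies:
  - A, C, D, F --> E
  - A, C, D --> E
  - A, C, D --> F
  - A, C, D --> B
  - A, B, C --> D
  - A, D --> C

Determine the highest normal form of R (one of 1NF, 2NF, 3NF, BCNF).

BCNF

Candidate keys: {A, B, C}, {A, D}. Prime attributes: {A, B, C, D}.
The left-hand side of every FD is a superkey, so BCNF is satisfied.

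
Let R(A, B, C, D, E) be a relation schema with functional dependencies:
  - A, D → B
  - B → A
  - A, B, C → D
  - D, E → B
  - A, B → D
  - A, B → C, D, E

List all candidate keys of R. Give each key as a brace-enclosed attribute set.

{A, D}, {B}, {D, E}

{B}⁺ = {A, B, C, D, E} — all of the relation — so {B} is a candidate key.
{A, D}⁺ = {A, B, C, D, E} — all of the relation — so {A, D} is a candidate key.
{D, E}⁺ = {A, B, C, D, E} — all of the relation — so {D, E} is a candidate key.
No proper subset of any of these is a key, and no other minimal superkey exists.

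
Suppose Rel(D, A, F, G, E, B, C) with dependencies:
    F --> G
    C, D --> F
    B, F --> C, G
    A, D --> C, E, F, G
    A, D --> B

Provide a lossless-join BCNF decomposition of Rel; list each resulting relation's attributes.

{A, B, C, D, E}; {C, D, F}; {F, G}

Candidate key of the original relation: {A, D}.
Within {A, B, C, D, E, F, G}: {F}⁺ ∩ {A, B, C, D, E, F, G} = {F, G}, not the whole set, so F --> G violates BCNF; decompose into {F, G} and {A, B, C, D, E, F}.
{F, G} has no BCNF violation.
Within {A, B, C, D, E, F}: {C, D}⁺ ∩ {A, B, C, D, E, F} = {C, D, F}, not the whole set, so C, D --> F violates BCNF; decompose into {C, D, F} and {A, B, C, D, E}.
{C, D, F} has no BCNF violation.
{A, B, C, D, E} has no BCNF violation.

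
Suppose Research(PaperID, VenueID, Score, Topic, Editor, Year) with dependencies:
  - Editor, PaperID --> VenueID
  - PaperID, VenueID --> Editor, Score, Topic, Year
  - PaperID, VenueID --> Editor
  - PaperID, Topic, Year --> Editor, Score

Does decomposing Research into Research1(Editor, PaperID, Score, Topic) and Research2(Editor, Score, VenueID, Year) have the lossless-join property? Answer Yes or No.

The shared attributes are {Editor, Score} and {Editor, Score}⁺ = {Editor, Score}.
The closure covers neither Research1 nor Research2 entirely; the join is not lossless.

No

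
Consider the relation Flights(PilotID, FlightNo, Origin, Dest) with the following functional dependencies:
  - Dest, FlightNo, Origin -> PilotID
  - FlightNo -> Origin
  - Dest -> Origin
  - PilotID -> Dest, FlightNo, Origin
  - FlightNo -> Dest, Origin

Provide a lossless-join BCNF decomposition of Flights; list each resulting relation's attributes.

Candidate keys of the original relation: {FlightNo}, {PilotID}.
{Dest, FlightNo, Origin, PilotID}: {Dest} determines {Dest, Origin} here but is not a superkey — split on Dest -> Origin, giving {Dest, Origin} and {Dest, FlightNo, PilotID}.
{Dest, Origin} is in BCNF.
{Dest, FlightNo, PilotID} is in BCNF.

{Dest, FlightNo, PilotID}; {Dest, Origin}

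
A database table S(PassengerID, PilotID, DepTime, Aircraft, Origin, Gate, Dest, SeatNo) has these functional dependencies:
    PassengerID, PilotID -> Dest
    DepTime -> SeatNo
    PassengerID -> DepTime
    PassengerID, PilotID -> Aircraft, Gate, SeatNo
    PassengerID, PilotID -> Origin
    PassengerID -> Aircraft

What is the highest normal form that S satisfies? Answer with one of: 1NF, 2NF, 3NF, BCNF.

1NF

Candidate key: {PassengerID, PilotID}. Prime attributes: {PassengerID, PilotID}.
For DepTime -> SeatNo we have {DepTime}⁺ = {DepTime, SeatNo}; {DepTime} is not a superkey, so BCNF fails.
DepTime -> SeatNo determines the non-prime attribute {SeatNo} from a non-superkey — 3NF is violated.
Since {PassengerID} ⊂ {PassengerID, PilotID} and {PassengerID}⁺ ⊇ {Aircraft, DepTime, SeatNo} with {Aircraft, DepTime, SeatNo} non-prime, there is a partial dependency; 2NF fails.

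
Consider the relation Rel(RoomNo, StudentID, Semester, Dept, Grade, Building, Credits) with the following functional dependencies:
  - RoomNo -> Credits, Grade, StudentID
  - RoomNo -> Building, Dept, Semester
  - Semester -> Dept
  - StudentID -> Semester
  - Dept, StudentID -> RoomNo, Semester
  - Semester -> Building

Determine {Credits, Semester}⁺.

Start with {Credits, Semester}.
Semester -> Dept applies; add {Dept} → now {Credits, Dept, Semester}.
Semester -> Building applies; add {Building} → now {Building, Credits, Dept, Semester}.
No further FD applies.

{Building, Credits, Dept, Semester}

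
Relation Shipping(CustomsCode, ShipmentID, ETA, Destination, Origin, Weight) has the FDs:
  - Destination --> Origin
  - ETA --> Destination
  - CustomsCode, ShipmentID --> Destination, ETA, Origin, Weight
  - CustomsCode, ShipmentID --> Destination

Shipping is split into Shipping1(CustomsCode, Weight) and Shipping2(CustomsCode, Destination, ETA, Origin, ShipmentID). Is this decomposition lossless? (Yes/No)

Shipping1 ∩ Shipping2 = {CustomsCode}; its closure under F is {CustomsCode}.
Shipping1 ⊄ {CustomsCode} and Shipping2 ⊄ {CustomsCode}, so the split is lossy.

No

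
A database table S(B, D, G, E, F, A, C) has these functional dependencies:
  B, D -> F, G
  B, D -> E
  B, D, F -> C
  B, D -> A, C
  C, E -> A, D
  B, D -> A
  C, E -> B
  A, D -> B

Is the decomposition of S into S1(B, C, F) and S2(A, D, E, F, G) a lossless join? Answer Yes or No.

Common attributes: {F}; their closure is {F}.
The closure covers neither S1 nor S2 entirely; the join is not lossless.

No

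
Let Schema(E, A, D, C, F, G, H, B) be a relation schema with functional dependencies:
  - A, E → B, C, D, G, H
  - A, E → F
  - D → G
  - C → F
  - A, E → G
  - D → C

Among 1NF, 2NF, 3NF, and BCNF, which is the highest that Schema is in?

2NF

Candidate key: {A, E}. Prime attributes: {A, E}.
For D → G we have {D}⁺ = {C, D, F, G}; {D} is not a superkey, so BCNF fails.
D → G has non-prime {G} on the right and a non-superkey on the left, so 3NF fails.
Checking every proper subset of each key, none determines a non-prime attribute — 2NF is satisfied.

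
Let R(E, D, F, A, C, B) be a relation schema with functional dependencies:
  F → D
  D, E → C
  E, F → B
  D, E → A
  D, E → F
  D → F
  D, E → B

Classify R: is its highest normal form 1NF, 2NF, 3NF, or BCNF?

Candidate keys: {D, E}, {E, F}. Prime attributes: {D, E, F}.
F → D: {F}⁺ = {D, F}, which is not all of the attributes, so the left side is not a superkey — BCNF is violated.
Its right-hand attributes {D} are all prime, as are those of every other non-superkey FD — the relation is in 3NF.

3NF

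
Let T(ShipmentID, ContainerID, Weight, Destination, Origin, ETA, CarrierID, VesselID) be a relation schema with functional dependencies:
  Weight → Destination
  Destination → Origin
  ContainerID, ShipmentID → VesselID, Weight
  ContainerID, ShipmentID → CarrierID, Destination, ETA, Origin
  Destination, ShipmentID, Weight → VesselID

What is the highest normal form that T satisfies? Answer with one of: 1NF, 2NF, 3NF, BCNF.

2NF

Candidate key: {ContainerID, ShipmentID}. Prime attributes: {ContainerID, ShipmentID}.
Weight → Destination: {Weight}⁺ = {Destination, Origin, Weight}, which is not all of the attributes, so the left side is not a superkey — BCNF is violated.
Weight → Destination determines the non-prime attribute {Destination} from a non-superkey — 3NF is violated.
Checking every proper subset of each key, none determines a non-prime attribute — 2NF is satisfied.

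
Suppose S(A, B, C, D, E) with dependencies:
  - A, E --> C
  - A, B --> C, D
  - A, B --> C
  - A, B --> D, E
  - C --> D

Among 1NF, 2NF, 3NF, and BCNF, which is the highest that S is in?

Candidate key: {A, B}. Prime attributes: {A, B}.
A, E --> C breaks BCNF: {A, E}⁺ = {A, C, D, E}, so {A, E} is not a superkey.
A, E --> C determines the non-prime attribute {C} from a non-superkey — 3NF is violated.
No non-prime attribute depends on a proper subset of any candidate key, so 2NF holds.

2NF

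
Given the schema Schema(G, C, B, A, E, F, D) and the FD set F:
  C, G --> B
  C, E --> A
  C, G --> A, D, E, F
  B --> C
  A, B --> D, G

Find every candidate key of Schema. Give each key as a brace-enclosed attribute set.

{A, B}⁺ = {A, B, C, D, E, F, G} — all of the relation — so {A, B} is a candidate key.
{B, E}⁺ = {A, B, C, D, E, F, G} — all of the relation — so {B, E} is a candidate key.
{B, G}⁺ = {A, B, C, D, E, F, G} — all of the relation — so {B, G} is a candidate key.
{C, G}⁺ = {A, B, C, D, E, F, G} — all of the relation — so {C, G} is a candidate key.
No proper subset of any of these is a key, and no other minimal superkey exists.

{A, B}, {B, E}, {B, G}, {C, G}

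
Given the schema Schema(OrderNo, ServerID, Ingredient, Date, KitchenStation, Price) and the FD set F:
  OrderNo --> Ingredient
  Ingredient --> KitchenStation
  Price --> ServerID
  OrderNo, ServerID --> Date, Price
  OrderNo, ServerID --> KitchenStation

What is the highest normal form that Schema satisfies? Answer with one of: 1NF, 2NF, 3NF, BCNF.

Candidate keys: {OrderNo, Price}, {OrderNo, ServerID}. Prime attributes: {OrderNo, Price, ServerID}.
For OrderNo --> Ingredient we have {OrderNo}⁺ = {Ingredient, KitchenStation, OrderNo}; {OrderNo} is not a superkey, so BCNF fails.
OrderNo --> Ingredient determines the non-prime attribute {Ingredient} from a non-superkey — 3NF is violated.
{OrderNo} is a proper subset of the key {OrderNo, Price}, and {OrderNo}⁺ contains the non-prime attributes {Ingredient, KitchenStation} — a partial dependency, so 2NF is violated.

1NF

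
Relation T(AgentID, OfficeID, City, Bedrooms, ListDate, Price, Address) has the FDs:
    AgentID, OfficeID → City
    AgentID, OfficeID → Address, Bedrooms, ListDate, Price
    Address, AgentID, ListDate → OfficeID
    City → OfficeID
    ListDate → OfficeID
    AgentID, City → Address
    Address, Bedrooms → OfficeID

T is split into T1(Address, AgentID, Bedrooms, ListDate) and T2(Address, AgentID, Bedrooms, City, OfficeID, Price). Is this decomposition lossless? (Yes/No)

Yes

T1 ∩ T2 = {Address, AgentID, Bedrooms}; its closure under F is {Address, AgentID, Bedrooms, City, ListDate, OfficeID, Price}.
T1 is contained in that closure, so T1 ∩ T2 → T1 holds and the join is lossless.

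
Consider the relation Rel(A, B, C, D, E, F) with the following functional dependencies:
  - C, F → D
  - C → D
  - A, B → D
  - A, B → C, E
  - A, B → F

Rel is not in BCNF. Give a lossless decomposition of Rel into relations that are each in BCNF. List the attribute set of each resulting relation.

Candidate key of the original relation: {A, B}.
In {A, B, C, D, E, F}, {C, F} is not a superkey ({C, F}⁺ restricted to this set is {C, D, F}), so split on C, F → D into {C, D, F} and {A, B, C, E, F}.
In {C, D, F}, {C} is not a superkey ({C}⁺ restricted to this set is {C, D}), so split on C → D into {C, D} and {C, F}.
{C, D}: every determinant is a superkey — BCNF.
{C, F}: every determinant is a superkey — BCNF.
{A, B, C, E, F}: every determinant is a superkey — BCNF.

{A, B, C, E, F}; {C, D}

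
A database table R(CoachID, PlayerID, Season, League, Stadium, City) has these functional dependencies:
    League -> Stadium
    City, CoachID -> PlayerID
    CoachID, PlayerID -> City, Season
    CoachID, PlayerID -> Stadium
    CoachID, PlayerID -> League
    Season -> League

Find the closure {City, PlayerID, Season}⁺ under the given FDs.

Start with {City, PlayerID, Season}.
Season -> League applies; add {League} → now {City, League, PlayerID, Season}.
League -> Stadium applies; add {Stadium} → now {City, League, PlayerID, Season, Stadium}.
No further FD applies.

{City, League, PlayerID, Season, Stadium}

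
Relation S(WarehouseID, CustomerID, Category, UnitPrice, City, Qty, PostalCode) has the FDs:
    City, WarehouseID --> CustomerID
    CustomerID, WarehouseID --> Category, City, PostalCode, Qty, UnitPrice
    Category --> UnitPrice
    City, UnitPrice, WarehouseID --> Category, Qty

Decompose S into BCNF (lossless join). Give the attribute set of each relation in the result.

Candidate keys of the original relation: {City, WarehouseID}, {CustomerID, WarehouseID}.
In {Category, City, CustomerID, PostalCode, Qty, UnitPrice, WarehouseID}, {Category} is not a superkey ({Category}⁺ restricted to this set is {Category, UnitPrice}), so split on Category --> UnitPrice into {Category, UnitPrice} and {Category, City, CustomerID, PostalCode, Qty, WarehouseID}.
{Category, UnitPrice} has no BCNF violation.
{Category, City, CustomerID, PostalCode, Qty, WarehouseID} has no BCNF violation.

{Category, City, CustomerID, PostalCode, Qty, WarehouseID}; {Category, UnitPrice}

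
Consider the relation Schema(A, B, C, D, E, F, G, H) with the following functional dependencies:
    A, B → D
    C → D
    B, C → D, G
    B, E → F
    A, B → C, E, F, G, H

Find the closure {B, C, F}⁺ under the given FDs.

{B, C, D, F, G}

Start with {B, C, F}.
C → D applies; add {D} → now {B, C, D, F}.
B, C → D, G applies; add {G} → now {B, C, D, F, G}.
No further FD applies.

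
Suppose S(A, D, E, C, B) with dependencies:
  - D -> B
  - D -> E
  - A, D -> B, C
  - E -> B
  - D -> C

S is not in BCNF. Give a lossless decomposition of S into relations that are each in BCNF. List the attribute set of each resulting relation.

{A, D}; {B, E}; {C, D, E}

Candidate key of the original relation: {A, D}.
{A, B, C, D, E}: {D} determines {B, C, D, E} here but is not a superkey — split on D -> B, C, E, giving {B, C, D, E} and {A, D}.
{B, C, D, E}: {E} determines {B, E} here but is not a superkey — split on E -> B, giving {B, E} and {C, D, E}.
{B, E}: every determinant is a superkey — BCNF.
{C, D, E}: every determinant is a superkey — BCNF.
{A, D}: every determinant is a superkey — BCNF.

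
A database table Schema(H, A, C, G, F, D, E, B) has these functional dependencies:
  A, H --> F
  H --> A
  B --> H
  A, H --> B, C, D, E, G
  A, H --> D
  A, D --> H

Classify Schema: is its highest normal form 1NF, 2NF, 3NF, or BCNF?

BCNF

Candidate keys: {A, D}, {B}, {H}. Prime attributes: {A, B, D, H}.
Every FD has a superkey on the left, so the relation is in BCNF.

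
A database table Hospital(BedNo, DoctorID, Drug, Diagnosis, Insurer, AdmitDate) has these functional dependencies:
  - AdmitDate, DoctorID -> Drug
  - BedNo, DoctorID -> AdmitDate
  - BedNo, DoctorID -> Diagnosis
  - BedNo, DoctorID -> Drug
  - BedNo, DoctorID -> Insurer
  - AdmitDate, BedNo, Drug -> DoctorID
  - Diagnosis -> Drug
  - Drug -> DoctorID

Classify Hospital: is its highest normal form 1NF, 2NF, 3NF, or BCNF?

Candidate keys: {BedNo, Diagnosis}, {BedNo, DoctorID}, {BedNo, Drug}. Prime attributes: {BedNo, Diagnosis, DoctorID, Drug}.
AdmitDate, DoctorID -> Drug: {AdmitDate, DoctorID}⁺ = {AdmitDate, DoctorID, Drug}, which is not all of the attributes, so the left side is not a superkey — BCNF is violated.
Since {Drug} ⊆ prime attributes and every other non-superkey FD also has a prime right side, the schema is in 3NF.

3NF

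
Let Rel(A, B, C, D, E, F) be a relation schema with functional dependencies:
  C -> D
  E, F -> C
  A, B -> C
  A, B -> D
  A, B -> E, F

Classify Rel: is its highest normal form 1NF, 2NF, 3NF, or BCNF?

Candidate key: {A, B}. Prime attributes: {A, B}.
For C -> D we have {C}⁺ = {C, D}; {C} is not a superkey, so BCNF fails.
C -> D determines the non-prime attribute {D} from a non-superkey — 3NF is violated.
Checking every proper subset of each key, none determines a non-prime attribute — 2NF is satisfied.

2NF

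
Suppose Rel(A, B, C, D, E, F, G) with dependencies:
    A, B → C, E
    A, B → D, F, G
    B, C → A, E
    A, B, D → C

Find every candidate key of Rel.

{A, B}, {B, C}

{B} never appears on the right of any FD, so every key must include it.
{A, B}⁺ = {A, B, C, D, E, F, G} — all of the relation — so {A, B} is a candidate key.
{B, C}⁺ = {A, B, C, D, E, F, G} — all of the relation — so {B, C} is a candidate key.
Any other superkey properly contains one of these, so there are no further candidate keys.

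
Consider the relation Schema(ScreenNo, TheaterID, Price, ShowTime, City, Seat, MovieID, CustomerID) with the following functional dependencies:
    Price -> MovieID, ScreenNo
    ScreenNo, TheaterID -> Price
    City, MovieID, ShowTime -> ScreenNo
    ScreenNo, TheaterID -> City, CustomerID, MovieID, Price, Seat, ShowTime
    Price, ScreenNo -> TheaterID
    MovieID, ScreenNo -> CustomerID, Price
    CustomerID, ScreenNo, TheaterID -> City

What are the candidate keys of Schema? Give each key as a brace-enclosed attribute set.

{City, MovieID, ShowTime}, {MovieID, ScreenNo}, {Price}, {ScreenNo, TheaterID}

{Price}⁺ = {City, CustomerID, MovieID, Price, ScreenNo, Seat, ShowTime, TheaterID}, which is every attribute, so {Price} is a candidate key.
{MovieID, ScreenNo}⁺ = {City, CustomerID, MovieID, Price, ScreenNo, Seat, ShowTime, TheaterID}, which is every attribute, so {MovieID, ScreenNo} is a candidate key.
{ScreenNo, TheaterID}⁺ = {City, CustomerID, MovieID, Price, ScreenNo, Seat, ShowTime, TheaterID}, which is every attribute, so {ScreenNo, TheaterID} is a candidate key.
{City, MovieID, ShowTime}⁺ = {City, CustomerID, MovieID, Price, ScreenNo, Seat, ShowTime, TheaterID}, which is every attribute, so {City, MovieID, ShowTime} is a candidate key.
These are minimal and exhaustive — every other superkey contains one of them.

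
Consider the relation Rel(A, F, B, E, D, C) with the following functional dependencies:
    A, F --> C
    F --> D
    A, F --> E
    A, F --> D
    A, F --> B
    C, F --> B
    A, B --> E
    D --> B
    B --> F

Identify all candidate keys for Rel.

{A, B}, {A, D}, {A, F}

{A} never appears on the right of any FD, so every key must include it.
{A, B}⁺ = {A, B, C, D, E, F} — all of the relation — so {A, B} is a candidate key.
{A, D}⁺ = {A, B, C, D, E, F} — all of the relation — so {A, D} is a candidate key.
{A, F}⁺ = {A, B, C, D, E, F} — all of the relation — so {A, F} is a candidate key.
These are minimal and exhaustive — every other superkey contains one of them.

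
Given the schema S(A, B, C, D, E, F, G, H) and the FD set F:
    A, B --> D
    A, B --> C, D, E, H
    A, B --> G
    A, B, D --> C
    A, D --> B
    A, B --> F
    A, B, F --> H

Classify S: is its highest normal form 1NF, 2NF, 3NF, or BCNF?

Candidate keys: {A, B}, {A, D}. Prime attributes: {A, B, D}.
The left-hand side of every FD is a superkey, so BCNF is satisfied.

BCNF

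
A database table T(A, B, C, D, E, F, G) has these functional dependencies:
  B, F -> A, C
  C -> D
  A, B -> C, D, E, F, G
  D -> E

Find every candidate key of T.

{B} never appears on the right of any FD, so every key must include it.
{A, B} is a candidate key since {A, B}⁺ = {A, B, C, D, E, F, G} covers every attribute.
{B, F} is a candidate key since {B, F}⁺ = {A, B, C, D, E, F, G} covers every attribute.
These are minimal and exhaustive — every other superkey contains one of them.

{A, B}, {B, F}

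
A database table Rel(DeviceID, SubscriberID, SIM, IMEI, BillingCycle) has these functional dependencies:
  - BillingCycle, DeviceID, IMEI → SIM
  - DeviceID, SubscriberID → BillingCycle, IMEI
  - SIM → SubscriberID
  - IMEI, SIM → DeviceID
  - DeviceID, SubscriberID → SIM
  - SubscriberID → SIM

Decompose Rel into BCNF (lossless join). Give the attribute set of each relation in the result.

Candidate keys of the original relation: {BillingCycle, DeviceID, IMEI}, {DeviceID, SIM}, {DeviceID, SubscriberID}, {IMEI, SIM}, {IMEI, SubscriberID}.
Within {BillingCycle, DeviceID, IMEI, SIM, SubscriberID}: {SIM}⁺ ∩ {BillingCycle, DeviceID, IMEI, SIM, SubscriberID} = {SIM, SubscriberID}, not the whole set, so SIM → SubscriberID violates BCNF; decompose into {SIM, SubscriberID} and {BillingCycle, DeviceID, IMEI, SIM}.
{SIM, SubscriberID}: every determinant is a superkey — BCNF.
{BillingCycle, DeviceID, IMEI, SIM}: every determinant is a superkey — BCNF.

{BillingCycle, DeviceID, IMEI, SIM}; {SIM, SubscriberID}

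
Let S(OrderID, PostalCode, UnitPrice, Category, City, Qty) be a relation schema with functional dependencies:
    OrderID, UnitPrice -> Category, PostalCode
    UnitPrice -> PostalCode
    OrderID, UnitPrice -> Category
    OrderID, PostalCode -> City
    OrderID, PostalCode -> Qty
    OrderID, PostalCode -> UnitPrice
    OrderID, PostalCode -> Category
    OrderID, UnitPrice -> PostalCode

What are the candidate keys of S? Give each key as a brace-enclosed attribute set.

Attributes never on any right-hand side: {OrderID} — every candidate key must contain it.
{OrderID, PostalCode}⁺ = {Category, City, OrderID, PostalCode, Qty, UnitPrice}, which is every attribute, so {OrderID, PostalCode} is a candidate key.
{OrderID, UnitPrice}⁺ = {Category, City, OrderID, PostalCode, Qty, UnitPrice}, which is every attribute, so {OrderID, UnitPrice} is a candidate key.
These are minimal and exhaustive — every other superkey contains one of them.

{OrderID, PostalCode}, {OrderID, UnitPrice}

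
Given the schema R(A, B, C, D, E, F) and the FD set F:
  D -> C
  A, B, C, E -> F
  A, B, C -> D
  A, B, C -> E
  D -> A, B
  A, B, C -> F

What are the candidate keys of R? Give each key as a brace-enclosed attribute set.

{A, B, C}, {D}

{D}⁺ = {A, B, C, D, E, F}, which is every attribute, so {D} is a candidate key.
{A, B, C}⁺ = {A, B, C, D, E, F}, which is every attribute, so {A, B, C} is a candidate key.
These are minimal and exhaustive — every other superkey contains one of them.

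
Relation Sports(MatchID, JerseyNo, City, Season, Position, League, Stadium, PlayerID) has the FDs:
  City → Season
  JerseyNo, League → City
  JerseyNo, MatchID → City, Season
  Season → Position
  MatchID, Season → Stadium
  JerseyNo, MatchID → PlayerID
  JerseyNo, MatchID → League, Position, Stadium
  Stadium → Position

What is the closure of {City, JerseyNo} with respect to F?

{City, JerseyNo, Position, Season}

Start with {City, JerseyNo}.
City → Season applies; add {Season} → now {City, JerseyNo, Season}.
Season → Position applies; add {Position} → now {City, JerseyNo, Position, Season}.
No further FD applies.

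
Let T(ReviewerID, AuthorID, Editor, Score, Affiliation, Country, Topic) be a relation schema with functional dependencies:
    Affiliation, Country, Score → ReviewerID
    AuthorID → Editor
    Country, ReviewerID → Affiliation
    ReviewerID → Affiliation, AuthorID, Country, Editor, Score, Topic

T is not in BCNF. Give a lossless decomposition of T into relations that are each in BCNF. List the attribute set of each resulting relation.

Candidate keys of the original relation: {Affiliation, Country, Score}, {ReviewerID}.
{Affiliation, AuthorID, Country, Editor, ReviewerID, Score, Topic}: {AuthorID} determines {AuthorID, Editor} here but is not a superkey — split on AuthorID → Editor, giving {AuthorID, Editor} and {Affiliation, AuthorID, Country, ReviewerID, Score, Topic}.
{AuthorID, Editor} is in BCNF.
{Affiliation, AuthorID, Country, ReviewerID, Score, Topic} is in BCNF.

{Affiliation, AuthorID, Country, ReviewerID, Score, Topic}; {AuthorID, Editor}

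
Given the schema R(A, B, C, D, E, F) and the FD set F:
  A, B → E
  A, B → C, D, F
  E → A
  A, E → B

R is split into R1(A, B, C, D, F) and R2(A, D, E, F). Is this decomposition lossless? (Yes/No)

Common attributes: {A, D, F}; their closure is {A, D, F}.
Neither R1 nor R2 is contained in that closure, so the decomposition is lossy.

No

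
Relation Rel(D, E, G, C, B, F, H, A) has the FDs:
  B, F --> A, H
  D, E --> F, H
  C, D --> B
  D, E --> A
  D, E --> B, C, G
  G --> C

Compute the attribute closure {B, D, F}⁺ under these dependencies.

Start with {B, D, F}.
B, F --> A, H applies; add {A, H} → now {A, B, D, F, H}.
No further FD applies.

{A, B, D, F, H}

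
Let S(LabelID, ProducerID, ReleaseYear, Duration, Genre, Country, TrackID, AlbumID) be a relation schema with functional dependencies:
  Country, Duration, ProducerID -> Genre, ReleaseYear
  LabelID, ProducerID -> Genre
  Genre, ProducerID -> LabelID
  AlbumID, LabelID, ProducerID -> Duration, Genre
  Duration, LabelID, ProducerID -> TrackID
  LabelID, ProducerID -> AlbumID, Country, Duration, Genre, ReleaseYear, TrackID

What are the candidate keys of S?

{Country, Duration, ProducerID}, {Genre, ProducerID}, {LabelID, ProducerID}

{ProducerID} never appears on the right of any FD, so every key must include it.
{Genre, ProducerID}⁺ = {AlbumID, Country, Duration, Genre, LabelID, ProducerID, ReleaseYear, TrackID} — all of the relation — so {Genre, ProducerID} is a candidate key.
{LabelID, ProducerID}⁺ = {AlbumID, Country, Duration, Genre, LabelID, ProducerID, ReleaseYear, TrackID} — all of the relation — so {LabelID, ProducerID} is a candidate key.
{Country, Duration, ProducerID}⁺ = {AlbumID, Country, Duration, Genre, LabelID, ProducerID, ReleaseYear, TrackID} — all of the relation — so {Country, Duration, ProducerID} is a candidate key.
No proper subset of any of these is a key, and no other minimal superkey exists.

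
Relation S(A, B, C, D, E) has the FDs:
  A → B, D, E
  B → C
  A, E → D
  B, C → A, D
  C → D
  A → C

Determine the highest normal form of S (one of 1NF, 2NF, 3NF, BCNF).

Candidate keys: {A}, {B}. Prime attributes: {A, B}.
C → D: {C}⁺ = {C, D}, which is not all of the attributes, so the left side is not a superkey — BCNF is violated.
C → D determines the non-prime attribute {D} from a non-superkey — 3NF is violated.
Every candidate key is a single attribute, so no partial dependency is possible; 2NF holds.

2NF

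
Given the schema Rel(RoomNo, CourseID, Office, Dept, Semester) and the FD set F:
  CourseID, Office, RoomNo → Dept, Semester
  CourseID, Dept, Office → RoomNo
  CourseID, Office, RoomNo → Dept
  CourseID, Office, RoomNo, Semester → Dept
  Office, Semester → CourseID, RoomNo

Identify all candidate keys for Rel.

{CourseID, Dept, Office}, {CourseID, Office, RoomNo}, {Office, Semester}

Attributes never on any right-hand side: {Office} — every candidate key must contain it.
{Office, Semester}⁺ = {CourseID, Dept, Office, RoomNo, Semester}, which is every attribute, so {Office, Semester} is a candidate key.
{CourseID, Dept, Office}⁺ = {CourseID, Dept, Office, RoomNo, Semester}, which is every attribute, so {CourseID, Dept, Office} is a candidate key.
{CourseID, Office, RoomNo}⁺ = {CourseID, Dept, Office, RoomNo, Semester}, which is every attribute, so {CourseID, Office, RoomNo} is a candidate key.
These are minimal and exhaustive — every other superkey contains one of them.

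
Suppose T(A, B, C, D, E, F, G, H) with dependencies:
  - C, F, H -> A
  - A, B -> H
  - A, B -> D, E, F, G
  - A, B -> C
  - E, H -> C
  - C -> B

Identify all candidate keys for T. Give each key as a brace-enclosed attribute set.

{A, B}, {A, C}, {A, E, H}, {C, F, H}, {E, F, H}

{A, B}⁺ = {A, B, C, D, E, F, G, H}, which is every attribute, so {A, B} is a candidate key.
{A, C}⁺ = {A, B, C, D, E, F, G, H}, which is every attribute, so {A, C} is a candidate key.
{A, E, H}⁺ = {A, B, C, D, E, F, G, H}, which is every attribute, so {A, E, H} is a candidate key.
{C, F, H}⁺ = {A, B, C, D, E, F, G, H}, which is every attribute, so {C, F, H} is a candidate key.
{E, F, H}⁺ = {A, B, C, D, E, F, G, H}, which is every attribute, so {E, F, H} is a candidate key.
No proper subset of any of these is a key, and no other minimal superkey exists.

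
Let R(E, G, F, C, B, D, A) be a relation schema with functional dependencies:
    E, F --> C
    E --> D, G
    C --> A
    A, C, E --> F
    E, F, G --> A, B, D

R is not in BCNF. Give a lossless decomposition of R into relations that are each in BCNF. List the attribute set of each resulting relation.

Candidate keys of the original relation: {C, E}, {E, F}.
Within {A, B, C, D, E, F, G}: {E}⁺ ∩ {A, B, C, D, E, F, G} = {D, E, G}, not the whole set, so E --> D, G violates BCNF; decompose into {D, E, G} and {A, B, C, E, F}.
{D, E, G} has no BCNF violation.
Within {A, B, C, E, F}: {C}⁺ ∩ {A, B, C, E, F} = {A, C}, not the whole set, so C --> A violates BCNF; decompose into {A, C} and {B, C, E, F}.
{A, C} has no BCNF violation.
{B, C, E, F} has no BCNF violation.

{A, C}; {B, C, E, F}; {D, E, G}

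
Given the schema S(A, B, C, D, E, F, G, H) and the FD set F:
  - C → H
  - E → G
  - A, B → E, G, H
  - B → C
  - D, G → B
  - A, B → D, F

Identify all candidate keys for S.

{A, B}, {A, D, E}, {A, D, G}

{A} never appears on the right of any FD, so every key must include it.
Closure of {A, B} is {A, B, C, D, E, F, G, H}, the whole schema; {A, B} is a candidate key.
Closure of {A, D, E} is {A, B, C, D, E, F, G, H}, the whole schema; {A, D, E} is a candidate key.
Closure of {A, D, G} is {A, B, C, D, E, F, G, H}, the whole schema; {A, D, G} is a candidate key.
No proper subset of any of these is a key, and no other minimal superkey exists.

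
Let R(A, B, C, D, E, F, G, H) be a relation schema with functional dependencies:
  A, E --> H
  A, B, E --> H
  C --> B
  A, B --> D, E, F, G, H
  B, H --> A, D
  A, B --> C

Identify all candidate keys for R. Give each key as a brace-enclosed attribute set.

{A, B}, {A, C}, {B, H}, {C, H}

{A, B} is a candidate key since {A, B}⁺ = {A, B, C, D, E, F, G, H} covers every attribute.
{A, C} is a candidate key since {A, C}⁺ = {A, B, C, D, E, F, G, H} covers every attribute.
{B, H} is a candidate key since {B, H}⁺ = {A, B, C, D, E, F, G, H} covers every attribute.
{C, H} is a candidate key since {C, H}⁺ = {A, B, C, D, E, F, G, H} covers every attribute.
These are minimal and exhaustive — every other superkey contains one of them.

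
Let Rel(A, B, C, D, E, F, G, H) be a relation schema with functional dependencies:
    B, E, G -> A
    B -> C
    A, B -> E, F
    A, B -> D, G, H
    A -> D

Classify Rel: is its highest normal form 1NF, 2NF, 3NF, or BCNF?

1NF

Candidate keys: {A, B}, {B, E, G}. Prime attributes: {A, B, E, G}.
B -> C breaks BCNF: {B}⁺ = {B, C}, so {B} is not a superkey.
Because {C} is non-prime and the left side of B -> C is not a superkey, the relation is not in 3NF.
The proper key subset {A} of {A, B} determines non-prime {D}, so the relation is not even in 2NF.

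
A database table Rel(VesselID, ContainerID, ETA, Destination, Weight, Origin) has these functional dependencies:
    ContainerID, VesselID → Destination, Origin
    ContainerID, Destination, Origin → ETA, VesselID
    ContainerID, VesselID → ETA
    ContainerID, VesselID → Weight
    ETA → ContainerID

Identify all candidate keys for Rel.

{ContainerID, Destination, Origin}, {ContainerID, VesselID}, {Destination, ETA, Origin}, {ETA, VesselID}

Closure of {ContainerID, VesselID} is {ContainerID, Destination, ETA, Origin, VesselID, Weight}, the whole schema; {ContainerID, VesselID} is a candidate key.
Closure of {ETA, VesselID} is {ContainerID, Destination, ETA, Origin, VesselID, Weight}, the whole schema; {ETA, VesselID} is a candidate key.
Closure of {ContainerID, Destination, Origin} is {ContainerID, Destination, ETA, Origin, VesselID, Weight}, the whole schema; {ContainerID, Destination, Origin} is a candidate key.
Closure of {Destination, ETA, Origin} is {ContainerID, Destination, ETA, Origin, VesselID, Weight}, the whole schema; {Destination, ETA, Origin} is a candidate key.
No proper subset of any of these is a key, and no other minimal superkey exists.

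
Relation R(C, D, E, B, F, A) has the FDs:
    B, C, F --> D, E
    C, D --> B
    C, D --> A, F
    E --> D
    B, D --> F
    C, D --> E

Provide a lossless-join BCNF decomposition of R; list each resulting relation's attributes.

{A, B, C, E}; {B, E, F}; {D, E}

Candidate keys of the original relation: {B, C, F}, {C, D}, {C, E}.
In {A, B, C, D, E, F}, {E} is not a superkey ({E}⁺ restricted to this set is {D, E}), so split on E --> D into {D, E} and {A, B, C, E, F}.
{D, E} has no BCNF violation.
In {A, B, C, E, F}, {B, E} is not a superkey ({B, E}⁺ restricted to this set is {B, E, F}), so split on B, E --> F into {B, E, F} and {A, B, C, E}.
{B, E, F} has no BCNF violation.
{A, B, C, E} has no BCNF violation.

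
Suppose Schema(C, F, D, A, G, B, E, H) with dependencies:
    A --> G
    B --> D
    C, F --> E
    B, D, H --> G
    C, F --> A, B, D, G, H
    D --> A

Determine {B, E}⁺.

Start with {B, E}.
B --> D applies; add {D} → now {B, D, E}.
D --> A applies; add {A} → now {A, B, D, E}.
A --> G applies; add {G} → now {A, B, D, E, G}.
No further FD applies.

{A, B, D, E, G}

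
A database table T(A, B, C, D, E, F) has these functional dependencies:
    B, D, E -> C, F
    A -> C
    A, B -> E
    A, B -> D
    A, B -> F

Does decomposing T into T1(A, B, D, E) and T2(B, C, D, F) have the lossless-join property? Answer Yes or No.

No

Common attributes: {B, D}; their closure is {B, D}.
T1 ⊄ {B, D} and T2 ⊄ {B, D}, so the split is lossy.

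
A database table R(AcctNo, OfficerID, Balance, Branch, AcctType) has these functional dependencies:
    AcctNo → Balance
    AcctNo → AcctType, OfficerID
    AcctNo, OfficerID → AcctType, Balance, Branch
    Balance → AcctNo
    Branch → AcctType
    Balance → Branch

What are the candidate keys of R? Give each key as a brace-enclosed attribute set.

{AcctNo} is a candidate key since {AcctNo}⁺ = {AcctNo, AcctType, Balance, Branch, OfficerID} covers every attribute.
{Balance} is a candidate key since {Balance}⁺ = {AcctNo, AcctType, Balance, Branch, OfficerID} covers every attribute.
Any other superkey properly contains one of these, so there are no further candidate keys.

{AcctNo}, {Balance}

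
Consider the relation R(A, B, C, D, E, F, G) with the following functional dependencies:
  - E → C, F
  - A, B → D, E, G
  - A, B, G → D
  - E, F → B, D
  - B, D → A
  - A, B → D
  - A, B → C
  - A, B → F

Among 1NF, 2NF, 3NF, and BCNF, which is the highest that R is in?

BCNF

Candidate keys: {A, B}, {B, D}, {E}. Prime attributes: {A, B, D, E}.
Every FD has a superkey on the left, so the relation is in BCNF.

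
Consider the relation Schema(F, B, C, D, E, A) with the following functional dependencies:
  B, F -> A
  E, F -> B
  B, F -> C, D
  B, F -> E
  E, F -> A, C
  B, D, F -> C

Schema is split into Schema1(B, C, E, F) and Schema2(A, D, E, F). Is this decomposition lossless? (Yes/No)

Yes

The shared attributes are {E, F} and {E, F}⁺ = {A, B, C, D, E, F}.
This includes all of Schema1, so the common attributes are a superkey of Schema1 — the join is lossless.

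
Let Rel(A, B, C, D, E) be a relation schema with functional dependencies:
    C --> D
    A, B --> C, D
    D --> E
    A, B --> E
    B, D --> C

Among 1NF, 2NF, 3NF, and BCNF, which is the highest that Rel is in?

Candidate key: {A, B}. Prime attributes: {A, B}.
C --> D breaks BCNF: {C}⁺ = {C, D, E}, so {C} is not a superkey.
C --> D has non-prime {D} on the right and a non-superkey on the left, so 3NF fails.
No proper subset of a key has a non-prime attribute in its closure, so there is no partial dependency; 2NF holds.

2NF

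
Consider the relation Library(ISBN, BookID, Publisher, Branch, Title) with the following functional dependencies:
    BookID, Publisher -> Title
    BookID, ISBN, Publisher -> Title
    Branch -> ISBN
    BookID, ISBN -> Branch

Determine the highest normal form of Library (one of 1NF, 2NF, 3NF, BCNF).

1NF

Candidate keys: {BookID, Branch, Publisher}, {BookID, ISBN, Publisher}. Prime attributes: {BookID, Branch, ISBN, Publisher}.
For BookID, Publisher -> Title we have {BookID, Publisher}⁺ = {BookID, Publisher, Title}; {BookID, Publisher} is not a superkey, so BCNF fails.
Because {Title} is non-prime and the left side of BookID, Publisher -> Title is not a superkey, the relation is not in 3NF.
The proper key subset {BookID, Publisher} of {BookID, Branch, Publisher} determines non-prime {Title}, so the relation is not even in 2NF.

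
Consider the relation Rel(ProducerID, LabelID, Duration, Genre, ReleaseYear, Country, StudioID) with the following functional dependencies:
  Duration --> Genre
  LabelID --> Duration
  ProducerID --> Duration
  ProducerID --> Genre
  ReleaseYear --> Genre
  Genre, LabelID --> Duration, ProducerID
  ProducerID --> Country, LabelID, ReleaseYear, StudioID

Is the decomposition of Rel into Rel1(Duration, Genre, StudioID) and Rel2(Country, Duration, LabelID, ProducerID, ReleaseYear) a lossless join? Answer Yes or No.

Common attributes: {Duration}; their closure is {Duration, Genre}.
The closure covers neither Rel1 nor Rel2 entirely; the join is not lossless.

No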